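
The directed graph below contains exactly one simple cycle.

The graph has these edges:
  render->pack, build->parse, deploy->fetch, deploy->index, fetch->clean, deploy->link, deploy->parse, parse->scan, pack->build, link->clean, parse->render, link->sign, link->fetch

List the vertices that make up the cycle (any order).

DFS with gray/black marking from parse:
parse gray
  scan gray
  scan black
  render gray
    pack gray
      build gray
        build→parse: parse is gray → back edge
Back edge closes the cycle parse → render → pack → build → parse; its vertices are {pack, build, parse, render}.

pack, build, parse, render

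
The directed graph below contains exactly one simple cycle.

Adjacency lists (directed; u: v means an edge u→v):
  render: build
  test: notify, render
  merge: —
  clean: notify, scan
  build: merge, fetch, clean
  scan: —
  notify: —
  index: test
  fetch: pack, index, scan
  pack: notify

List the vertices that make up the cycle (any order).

test, build, fetch, index, render

DFS with gray/black marking from build:
build gray
  merge gray
  merge black
  fetch gray
    pack gray
      notify gray
      notify black
    pack black
    index gray
      test gray
        test→notify: notify black — skip
        render gray
          render→build: build is gray → back edge
Back edge closes the cycle build → fetch → index → test → render → build; its vertices are {test, build, fetch, index, render}.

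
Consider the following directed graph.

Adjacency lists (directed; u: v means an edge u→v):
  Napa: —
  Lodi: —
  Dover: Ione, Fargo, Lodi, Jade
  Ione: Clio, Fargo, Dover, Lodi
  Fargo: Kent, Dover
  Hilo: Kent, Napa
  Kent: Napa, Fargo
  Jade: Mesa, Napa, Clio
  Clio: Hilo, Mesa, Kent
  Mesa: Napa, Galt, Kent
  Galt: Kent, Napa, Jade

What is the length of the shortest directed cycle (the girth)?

For each vertex v, BFS finds the shortest path from v back to v.
The shortest such closed walk is Dover → Ione → Dover, length 2.

2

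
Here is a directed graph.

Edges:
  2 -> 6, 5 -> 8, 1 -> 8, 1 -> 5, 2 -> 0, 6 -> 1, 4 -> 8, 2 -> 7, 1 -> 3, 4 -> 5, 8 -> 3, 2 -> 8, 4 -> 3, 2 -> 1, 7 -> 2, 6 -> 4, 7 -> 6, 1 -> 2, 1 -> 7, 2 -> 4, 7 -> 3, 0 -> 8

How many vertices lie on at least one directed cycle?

A vertex is on a directed cycle iff it belongs to a strongly connected component of size ≥ 2 (or has a self-loop).
The vertices on cycles are {1, 2, 6, 7} — 4 in total.

4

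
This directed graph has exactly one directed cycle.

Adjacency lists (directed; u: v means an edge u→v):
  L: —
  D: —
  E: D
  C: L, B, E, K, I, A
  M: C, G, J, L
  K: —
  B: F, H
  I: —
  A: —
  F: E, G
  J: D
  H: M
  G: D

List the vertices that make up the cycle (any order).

DFS with gray/black marking from M:
M gray
  C gray
    L gray
    L black
    B gray
      F gray
        E gray
          D gray
          D black
        E black
        G gray
          G→D: D black — skip
        G black
      F black
      H gray
        H→M: M is gray → back edge
Back edge closes the cycle M → C → B → H → M; its vertices are {B, C, H, M}.

B, C, H, M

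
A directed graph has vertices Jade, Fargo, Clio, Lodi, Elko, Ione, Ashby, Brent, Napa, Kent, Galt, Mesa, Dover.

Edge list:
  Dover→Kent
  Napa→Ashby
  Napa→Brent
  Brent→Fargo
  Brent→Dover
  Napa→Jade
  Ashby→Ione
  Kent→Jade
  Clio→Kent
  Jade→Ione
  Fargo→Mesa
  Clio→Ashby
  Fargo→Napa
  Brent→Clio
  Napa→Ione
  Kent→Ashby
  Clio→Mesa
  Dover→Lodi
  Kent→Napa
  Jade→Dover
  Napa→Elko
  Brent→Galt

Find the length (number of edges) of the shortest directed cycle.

For each vertex v, BFS finds the shortest path from v back to v.
The shortest such closed walk is Brent → Fargo → Napa → Brent, length 3.

3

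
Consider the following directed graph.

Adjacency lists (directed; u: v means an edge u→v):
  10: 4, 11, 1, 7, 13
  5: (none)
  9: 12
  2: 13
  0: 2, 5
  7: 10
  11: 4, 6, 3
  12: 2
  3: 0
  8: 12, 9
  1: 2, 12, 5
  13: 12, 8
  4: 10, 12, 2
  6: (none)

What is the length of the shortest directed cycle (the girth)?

For each vertex v, BFS finds the shortest path from v back to v.
The shortest such closed walk is 7 → 10 → 7, length 2.

2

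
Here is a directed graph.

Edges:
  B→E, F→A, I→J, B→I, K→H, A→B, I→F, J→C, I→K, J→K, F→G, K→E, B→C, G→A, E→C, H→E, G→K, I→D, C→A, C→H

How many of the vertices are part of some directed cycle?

A vertex is on a directed cycle iff it belongs to a strongly connected component of size ≥ 2 (or has a self-loop).
The vertices on cycles are {A, B, C, E, F, G, H, I, J, K} — 10 in total.

10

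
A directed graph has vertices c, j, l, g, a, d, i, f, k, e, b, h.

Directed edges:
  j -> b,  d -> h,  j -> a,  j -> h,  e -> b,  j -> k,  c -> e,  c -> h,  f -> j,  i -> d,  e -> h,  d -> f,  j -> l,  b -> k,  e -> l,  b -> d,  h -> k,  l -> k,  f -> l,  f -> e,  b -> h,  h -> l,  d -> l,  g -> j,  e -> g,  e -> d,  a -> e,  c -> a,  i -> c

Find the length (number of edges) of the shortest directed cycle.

For each vertex v, BFS finds the shortest path from v back to v.
The shortest such closed walk is e → d → f → e, length 3.

3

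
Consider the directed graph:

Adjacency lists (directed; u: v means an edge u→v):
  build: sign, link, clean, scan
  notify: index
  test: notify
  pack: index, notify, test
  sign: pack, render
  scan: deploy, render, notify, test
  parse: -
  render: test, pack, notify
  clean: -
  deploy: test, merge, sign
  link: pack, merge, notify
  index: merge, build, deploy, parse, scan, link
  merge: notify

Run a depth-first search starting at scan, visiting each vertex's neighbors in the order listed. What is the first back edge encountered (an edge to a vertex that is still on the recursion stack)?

merge→notify

DFS from scan (visiting each vertex's neighbors in the order listed); mark gray on enter, black on exit:
scan gray
  deploy gray
    test gray
      notify gray
        index gray
          merge gray
            merge→notify: notify is gray → back edge
First back edge: merge → notify.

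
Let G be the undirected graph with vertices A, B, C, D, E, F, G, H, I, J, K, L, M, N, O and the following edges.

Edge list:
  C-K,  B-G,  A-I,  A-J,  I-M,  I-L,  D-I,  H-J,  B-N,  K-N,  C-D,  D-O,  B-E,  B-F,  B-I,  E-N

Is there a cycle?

Yes

DFS, tracking each vertex's parent; an edge to a visited non-parent vertex closes a cycle.
Start from F:
visit F (parent –)
  visit B (parent F)
    visit G (parent B)
      G–B: parent, skip
    visit E (parent B)
      E–B: parent, skip
      visit N (parent E)
        visit K (parent N)
          visit C (parent K)
            visit D (parent C)
              D–C: parent, skip
              visit O (parent D)
                O–D: parent, skip
              visit I (parent D)
                I–B: B visited and ≠ parent → cycle
Cycle: B – E – N – K – C – D – I – B.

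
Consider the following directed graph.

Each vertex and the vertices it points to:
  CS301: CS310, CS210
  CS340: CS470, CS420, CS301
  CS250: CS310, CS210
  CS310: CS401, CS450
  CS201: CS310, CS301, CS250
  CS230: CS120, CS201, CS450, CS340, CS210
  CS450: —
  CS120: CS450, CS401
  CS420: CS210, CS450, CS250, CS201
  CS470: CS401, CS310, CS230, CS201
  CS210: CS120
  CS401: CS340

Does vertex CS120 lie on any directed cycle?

Yes

CS120 is on a cycle iff CS120 can reach itself via ≥1 edge.
CS120 → CS401 → CS340 → CS470 → CS230 → CS120 — yes.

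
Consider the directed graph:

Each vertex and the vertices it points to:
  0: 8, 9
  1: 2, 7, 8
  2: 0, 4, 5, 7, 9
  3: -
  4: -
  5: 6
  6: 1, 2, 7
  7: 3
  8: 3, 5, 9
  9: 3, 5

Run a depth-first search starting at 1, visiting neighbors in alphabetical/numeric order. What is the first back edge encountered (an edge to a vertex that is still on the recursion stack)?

6→1

DFS from 1 (visiting neighbors in alphabetical/numeric order); mark gray on enter, black on exit:
1 gray
  2 gray
    0 gray
      8 gray
        3 gray
        3 black
        5 gray
          6 gray
            6→1: 1 is gray → back edge
First back edge: 6 → 1.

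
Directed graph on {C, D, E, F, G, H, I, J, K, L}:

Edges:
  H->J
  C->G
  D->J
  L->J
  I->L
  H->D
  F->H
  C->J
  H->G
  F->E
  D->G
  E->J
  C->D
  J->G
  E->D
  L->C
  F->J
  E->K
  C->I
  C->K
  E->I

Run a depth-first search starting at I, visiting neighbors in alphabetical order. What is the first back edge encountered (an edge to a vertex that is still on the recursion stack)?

C→I

DFS from I (visiting neighbors in alphabetical order); mark gray on enter, black on exit:
I gray
  L gray
    C gray
      D gray
        G gray
        G black
        J gray
          J→G: G black — skip
        J black
      D black
      C→G: G black — skip
      C→I: I is gray → back edge
First back edge: C → I.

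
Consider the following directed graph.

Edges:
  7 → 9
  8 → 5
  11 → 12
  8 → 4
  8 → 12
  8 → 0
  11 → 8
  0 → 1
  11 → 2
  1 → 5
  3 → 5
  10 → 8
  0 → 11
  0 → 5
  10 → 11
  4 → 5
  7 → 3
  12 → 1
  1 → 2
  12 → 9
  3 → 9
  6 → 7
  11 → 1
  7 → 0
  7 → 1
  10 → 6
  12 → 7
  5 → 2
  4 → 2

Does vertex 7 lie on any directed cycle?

Yes

7 is on a cycle iff 7 can reach itself via ≥1 edge.
7 → 0 → 11 → 12 → 7 — yes.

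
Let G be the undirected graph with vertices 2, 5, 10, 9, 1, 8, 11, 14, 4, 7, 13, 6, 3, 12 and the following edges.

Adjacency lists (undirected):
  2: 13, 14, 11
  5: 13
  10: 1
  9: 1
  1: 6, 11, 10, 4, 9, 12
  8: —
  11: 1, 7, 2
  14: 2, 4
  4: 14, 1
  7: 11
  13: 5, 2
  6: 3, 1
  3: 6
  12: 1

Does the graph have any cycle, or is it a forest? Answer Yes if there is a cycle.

DFS, tracking each vertex's parent; an edge to a visited non-parent vertex closes a cycle.
Start from 9:
visit 9 (parent –)
  visit 1 (parent 9)
    visit 6 (parent 1)
      visit 3 (parent 6)
        3–6: parent, skip
      6–1: parent, skip
    visit 11 (parent 1)
      11–1: parent, skip
      visit 7 (parent 11)
        7–11: parent, skip
      visit 2 (parent 11)
        visit 13 (parent 2)
          visit 5 (parent 13)
            5–13: parent, skip
          13–2: parent, skip
        visit 14 (parent 2)
          14–2: parent, skip
          visit 4 (parent 14)
            4–14: parent, skip
            4–1: 1 visited and ≠ parent → cycle
Cycle: 1 – 11 – 2 – 14 – 4 – 1.

Yes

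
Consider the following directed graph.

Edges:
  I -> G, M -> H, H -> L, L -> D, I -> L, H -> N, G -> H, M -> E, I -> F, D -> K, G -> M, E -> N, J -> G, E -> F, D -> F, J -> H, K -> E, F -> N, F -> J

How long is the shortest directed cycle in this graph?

5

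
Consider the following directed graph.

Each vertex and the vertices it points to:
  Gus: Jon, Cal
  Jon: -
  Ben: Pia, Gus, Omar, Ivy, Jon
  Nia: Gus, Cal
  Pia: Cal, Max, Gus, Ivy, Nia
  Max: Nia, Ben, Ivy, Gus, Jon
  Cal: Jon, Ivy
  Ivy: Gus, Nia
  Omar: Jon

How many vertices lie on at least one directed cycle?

A vertex is on a directed cycle iff it belongs to a strongly connected component of size ≥ 2 (or has a self-loop).
The vertices on cycles are {Ben, Cal, Gus, Ivy, Max, Nia, Pia} — 7 in total.

7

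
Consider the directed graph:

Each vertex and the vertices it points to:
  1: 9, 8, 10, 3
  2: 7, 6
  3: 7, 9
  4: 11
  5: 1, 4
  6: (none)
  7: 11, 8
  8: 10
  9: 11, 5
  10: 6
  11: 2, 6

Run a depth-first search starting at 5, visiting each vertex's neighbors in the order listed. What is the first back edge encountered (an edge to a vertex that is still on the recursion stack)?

7→11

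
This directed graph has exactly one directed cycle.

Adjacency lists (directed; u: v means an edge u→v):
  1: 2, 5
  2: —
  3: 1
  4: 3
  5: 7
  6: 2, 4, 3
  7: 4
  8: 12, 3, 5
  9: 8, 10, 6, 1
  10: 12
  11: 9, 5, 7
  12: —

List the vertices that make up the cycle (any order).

1, 3, 4, 5, 7

DFS with gray/black marking from 5:
5 gray
  7 gray
    4 gray
      3 gray
        1 gray
          2 gray
          2 black
          1→5: 5 is gray → back edge
Back edge closes the cycle 5 → 7 → 4 → 3 → 1 → 5; its vertices are {1, 3, 4, 5, 7}.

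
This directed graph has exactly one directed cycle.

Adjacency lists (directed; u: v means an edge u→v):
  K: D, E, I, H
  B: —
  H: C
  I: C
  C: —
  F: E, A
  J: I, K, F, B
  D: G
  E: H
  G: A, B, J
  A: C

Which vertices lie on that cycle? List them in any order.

D, G, J, K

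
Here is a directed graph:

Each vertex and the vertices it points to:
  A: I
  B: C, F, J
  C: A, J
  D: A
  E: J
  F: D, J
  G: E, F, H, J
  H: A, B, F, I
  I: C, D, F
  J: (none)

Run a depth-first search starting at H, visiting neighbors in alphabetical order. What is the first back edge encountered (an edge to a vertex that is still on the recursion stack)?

C->A

DFS from H (visiting neighbors in alphabetical order); mark gray on enter, black on exit:
H gray
  A gray
    I gray
      C gray
        C→A: A is gray → back edge
First back edge: C → A.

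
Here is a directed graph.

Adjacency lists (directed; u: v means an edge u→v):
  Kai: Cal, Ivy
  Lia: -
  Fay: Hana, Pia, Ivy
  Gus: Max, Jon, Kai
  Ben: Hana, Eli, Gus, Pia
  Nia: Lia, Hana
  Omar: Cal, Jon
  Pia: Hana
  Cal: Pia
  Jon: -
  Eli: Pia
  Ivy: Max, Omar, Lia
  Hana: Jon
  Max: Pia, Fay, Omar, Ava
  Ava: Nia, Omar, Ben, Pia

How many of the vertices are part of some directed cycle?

A vertex is on a directed cycle iff it belongs to a strongly connected component of size ≥ 2 (or has a self-loop).
The vertices on cycles are {Ava, Ben, Fay, Gus, Ivy, Kai, Max} — 7 in total.

7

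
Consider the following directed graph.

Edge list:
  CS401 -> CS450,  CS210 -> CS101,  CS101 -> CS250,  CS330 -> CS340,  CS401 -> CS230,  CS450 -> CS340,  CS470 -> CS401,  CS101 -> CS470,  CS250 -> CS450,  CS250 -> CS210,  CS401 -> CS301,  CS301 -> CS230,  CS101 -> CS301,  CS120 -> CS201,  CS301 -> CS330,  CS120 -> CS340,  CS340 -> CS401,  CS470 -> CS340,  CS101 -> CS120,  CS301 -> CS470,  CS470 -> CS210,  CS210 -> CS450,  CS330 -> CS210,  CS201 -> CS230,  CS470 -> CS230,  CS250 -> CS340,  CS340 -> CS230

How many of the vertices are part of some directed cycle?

10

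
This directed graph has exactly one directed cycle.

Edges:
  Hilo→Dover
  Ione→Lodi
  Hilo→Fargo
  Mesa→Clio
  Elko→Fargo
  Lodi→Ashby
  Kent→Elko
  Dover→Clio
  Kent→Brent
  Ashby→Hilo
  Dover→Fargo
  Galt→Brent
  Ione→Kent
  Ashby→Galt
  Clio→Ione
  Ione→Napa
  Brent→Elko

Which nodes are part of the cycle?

Clio, Hilo, Ione, Lodi, Ashby, Dover

DFS with gray/black marking from Clio:
Clio gray
  Ione gray
    Lodi gray
      Ashby gray
        Galt gray
          Brent gray
            Elko gray
              Fargo gray
              Fargo black
            Elko black
          Brent black
        Galt black
        Hilo gray
          Dover gray
            Dover→Clio: Clio is gray → back edge
Back edge closes the cycle Clio → Ione → Lodi → Ashby → Hilo → Dover → Clio; its vertices are {Clio, Hilo, Ione, Lodi, Ashby, Dover}.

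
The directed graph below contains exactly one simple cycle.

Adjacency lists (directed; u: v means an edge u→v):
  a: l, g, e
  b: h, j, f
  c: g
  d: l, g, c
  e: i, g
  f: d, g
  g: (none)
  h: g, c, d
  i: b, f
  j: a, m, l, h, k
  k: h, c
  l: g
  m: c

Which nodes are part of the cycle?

DFS with gray/black marking from i:
i gray
  b gray
    h gray
      g gray
      g black
      c gray
        c→g: g black — skip
      c black
      d gray
        l gray
          l→g: g black — skip
        l black
        d→g: g black — skip
        d→c: c black — skip
      d black
    h black
    j gray
      a gray
        a→l: l black — skip
        a→g: g black — skip
        e gray
          e→i: i is gray → back edge
Back edge closes the cycle i → b → j → a → e → i; its vertices are {a, b, e, i, j}.

a, b, e, i, j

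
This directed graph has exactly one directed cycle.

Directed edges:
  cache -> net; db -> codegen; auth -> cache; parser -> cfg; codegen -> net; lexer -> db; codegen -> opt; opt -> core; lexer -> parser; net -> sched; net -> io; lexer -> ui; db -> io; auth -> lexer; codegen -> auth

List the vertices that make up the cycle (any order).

DFS with gray/black marking from db:
db gray
  codegen gray
    opt gray
      core gray
      core black
    opt black
    auth gray
      cache gray
        net gray
          io gray
          io black
          sched gray
          sched black
        net black
      cache black
      lexer gray
        ui gray
        ui black
        parser gray
          cfg gray
          cfg black
        parser black
        lexer→db: db is gray → back edge
Back edge closes the cycle db → codegen → auth → lexer → db; its vertices are {db, auth, lexer, codegen}.

db, auth, lexer, codegen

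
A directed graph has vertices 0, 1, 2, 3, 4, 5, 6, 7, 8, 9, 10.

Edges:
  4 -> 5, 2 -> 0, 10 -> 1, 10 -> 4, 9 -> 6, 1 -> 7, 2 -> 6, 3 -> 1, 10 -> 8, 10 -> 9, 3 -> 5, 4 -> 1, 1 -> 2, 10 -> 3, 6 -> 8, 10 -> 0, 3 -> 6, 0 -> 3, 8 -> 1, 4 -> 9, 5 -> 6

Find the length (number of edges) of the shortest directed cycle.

4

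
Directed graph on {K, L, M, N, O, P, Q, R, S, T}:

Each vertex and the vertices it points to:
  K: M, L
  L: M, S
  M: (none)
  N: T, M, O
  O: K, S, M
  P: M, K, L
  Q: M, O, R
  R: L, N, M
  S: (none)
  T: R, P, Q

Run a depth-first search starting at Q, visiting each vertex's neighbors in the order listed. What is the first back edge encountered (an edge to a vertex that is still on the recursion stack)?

T->R

DFS from Q (visiting each vertex's neighbors in the order listed); mark gray on enter, black on exit:
Q gray
  M gray
  M black
  O gray
    K gray
      K→M: M black — skip
      L gray
        L→M: M black — skip
        S gray
        S black
      L black
    K black
    O→S: S black — skip
    O→M: M black — skip
  O black
  R gray
    R→L: L black — skip
    N gray
      T gray
        T→R: R is gray → back edge
First back edge: T → R.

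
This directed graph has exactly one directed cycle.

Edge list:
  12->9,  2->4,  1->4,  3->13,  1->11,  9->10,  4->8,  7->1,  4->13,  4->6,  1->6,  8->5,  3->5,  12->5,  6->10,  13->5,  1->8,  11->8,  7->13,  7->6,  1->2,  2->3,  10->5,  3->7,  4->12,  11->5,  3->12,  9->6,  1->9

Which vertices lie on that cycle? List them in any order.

DFS with gray/black marking from 1:
1 gray
  4 gray
    6 gray
      10 gray
        5 gray
        5 black
      10 black
    6 black
    12 gray
      9 gray
        9→10: 10 black — skip
        9→6: 6 black — skip
      9 black
      12→5: 5 black — skip
    12 black
    13 gray
      13→5: 5 black — skip
    13 black
    8 gray
      8→5: 5 black — skip
    8 black
  4 black
  1→8: 8 black — skip
  1→9: 9 black — skip
  11 gray
    11→8: 8 black — skip
    11→5: 5 black — skip
  11 black
  1→6: 6 black — skip
  2 gray
    2→4: 4 black — skip
    3 gray
      3→5: 5 black — skip
      7 gray
        7→13: 13 black — skip
        7→1: 1 is gray → back edge
Back edge closes the cycle 1 → 2 → 3 → 7 → 1; its vertices are {1, 2, 3, 7}.

1, 2, 3, 7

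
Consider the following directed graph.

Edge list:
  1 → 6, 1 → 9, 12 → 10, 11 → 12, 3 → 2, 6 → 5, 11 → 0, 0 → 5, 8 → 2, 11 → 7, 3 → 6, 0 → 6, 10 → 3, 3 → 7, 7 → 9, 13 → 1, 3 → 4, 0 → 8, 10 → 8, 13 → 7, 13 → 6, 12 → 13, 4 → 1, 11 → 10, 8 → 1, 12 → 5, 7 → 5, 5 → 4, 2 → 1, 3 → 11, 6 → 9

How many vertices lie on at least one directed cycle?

8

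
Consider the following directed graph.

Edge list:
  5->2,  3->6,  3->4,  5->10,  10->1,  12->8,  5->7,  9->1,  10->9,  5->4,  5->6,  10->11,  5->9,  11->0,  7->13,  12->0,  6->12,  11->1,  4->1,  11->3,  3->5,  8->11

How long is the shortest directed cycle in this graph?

4

For each vertex v, BFS finds the shortest path from v back to v.
The shortest such closed walk is 3 → 5 → 10 → 11 → 3, length 4.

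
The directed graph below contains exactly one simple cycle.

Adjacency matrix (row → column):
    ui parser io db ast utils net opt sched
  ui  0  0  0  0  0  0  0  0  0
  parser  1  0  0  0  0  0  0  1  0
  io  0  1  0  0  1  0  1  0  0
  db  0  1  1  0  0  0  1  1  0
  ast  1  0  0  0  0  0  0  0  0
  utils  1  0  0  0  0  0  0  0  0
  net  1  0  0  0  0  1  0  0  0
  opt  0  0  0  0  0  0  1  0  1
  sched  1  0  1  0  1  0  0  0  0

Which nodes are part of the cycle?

io, opt, sched, parser

DFS with gray/black marking from opt:
opt gray
  sched gray
    ast gray
      ui gray
      ui black
    ast black
    io gray
      io→ast: ast black — skip
      net gray
        utils gray
          utils→ui: ui black — skip
        utils black
        net→ui: ui black — skip
      net black
      parser gray
        parser→opt: opt is gray → back edge
Back edge closes the cycle opt → sched → io → parser → opt; its vertices are {io, opt, sched, parser}.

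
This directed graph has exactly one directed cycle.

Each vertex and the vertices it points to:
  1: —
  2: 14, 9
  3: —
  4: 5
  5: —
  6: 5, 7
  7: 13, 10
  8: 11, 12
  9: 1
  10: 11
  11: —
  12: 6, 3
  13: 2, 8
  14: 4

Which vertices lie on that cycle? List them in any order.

6, 7, 8, 12, 13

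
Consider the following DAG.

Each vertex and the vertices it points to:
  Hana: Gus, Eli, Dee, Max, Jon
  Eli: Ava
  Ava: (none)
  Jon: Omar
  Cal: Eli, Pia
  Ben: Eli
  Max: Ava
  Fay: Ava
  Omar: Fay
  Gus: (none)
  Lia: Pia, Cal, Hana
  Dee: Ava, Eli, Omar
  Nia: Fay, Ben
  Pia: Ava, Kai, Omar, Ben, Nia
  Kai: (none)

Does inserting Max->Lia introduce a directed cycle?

Yes

Adding Max→Lia creates a cycle iff Lia can already reach Max.
Path from Lia: Lia → Hana → Max.
So Lia → … → Max → Lia is a cycle.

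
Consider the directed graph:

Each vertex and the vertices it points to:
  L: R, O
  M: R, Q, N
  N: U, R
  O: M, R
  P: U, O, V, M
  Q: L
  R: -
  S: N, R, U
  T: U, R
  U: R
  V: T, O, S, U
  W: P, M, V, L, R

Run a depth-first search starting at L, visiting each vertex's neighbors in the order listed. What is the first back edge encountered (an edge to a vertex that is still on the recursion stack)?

Q->L

DFS from L (visiting each vertex's neighbors in the order listed); mark gray on enter, black on exit:
L gray
  R gray
  R black
  O gray
    M gray
      M→R: R black — skip
      Q gray
        Q→L: L is gray → back edge
First back edge: Q → L.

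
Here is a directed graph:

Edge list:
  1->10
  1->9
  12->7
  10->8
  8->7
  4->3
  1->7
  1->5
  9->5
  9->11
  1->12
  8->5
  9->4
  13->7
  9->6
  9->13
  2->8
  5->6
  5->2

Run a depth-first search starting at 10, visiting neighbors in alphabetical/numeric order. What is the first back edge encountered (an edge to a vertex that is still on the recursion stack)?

2→8

DFS from 10 (visiting neighbors in alphabetical/numeric order); mark gray on enter, black on exit:
10 gray
  8 gray
    5 gray
      2 gray
        2→8: 8 is gray → back edge
First back edge: 2 → 8.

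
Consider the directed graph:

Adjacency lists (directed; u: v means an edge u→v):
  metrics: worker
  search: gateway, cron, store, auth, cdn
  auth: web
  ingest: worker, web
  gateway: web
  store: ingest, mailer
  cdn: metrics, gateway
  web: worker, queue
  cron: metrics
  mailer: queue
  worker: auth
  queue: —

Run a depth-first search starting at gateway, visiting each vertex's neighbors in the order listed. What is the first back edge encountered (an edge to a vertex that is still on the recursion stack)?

DFS from gateway (visiting each vertex's neighbors in the order listed); mark gray on enter, black on exit:
gateway gray
  web gray
    worker gray
      auth gray
        auth→web: web is gray → back edge
First back edge: auth → web.

auth→web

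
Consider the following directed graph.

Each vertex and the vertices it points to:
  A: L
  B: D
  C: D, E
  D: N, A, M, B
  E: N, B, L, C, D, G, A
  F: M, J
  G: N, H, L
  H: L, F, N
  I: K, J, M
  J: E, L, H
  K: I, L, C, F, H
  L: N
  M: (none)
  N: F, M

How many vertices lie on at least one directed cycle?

13

A vertex is on a directed cycle iff it belongs to a strongly connected component of size ≥ 2 (or has a self-loop).
The vertices on cycles are {A, B, C, D, E, F, G, H, I, J, K, L, N} — 13 in total.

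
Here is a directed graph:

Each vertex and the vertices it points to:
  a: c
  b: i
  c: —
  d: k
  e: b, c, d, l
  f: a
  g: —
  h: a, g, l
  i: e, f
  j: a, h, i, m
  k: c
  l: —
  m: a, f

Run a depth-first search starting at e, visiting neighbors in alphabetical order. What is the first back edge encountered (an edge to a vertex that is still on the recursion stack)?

i→e

DFS from e (visiting neighbors in alphabetical order); mark gray on enter, black on exit:
e gray
  b gray
    i gray
      i→e: e is gray → back edge
First back edge: i → e.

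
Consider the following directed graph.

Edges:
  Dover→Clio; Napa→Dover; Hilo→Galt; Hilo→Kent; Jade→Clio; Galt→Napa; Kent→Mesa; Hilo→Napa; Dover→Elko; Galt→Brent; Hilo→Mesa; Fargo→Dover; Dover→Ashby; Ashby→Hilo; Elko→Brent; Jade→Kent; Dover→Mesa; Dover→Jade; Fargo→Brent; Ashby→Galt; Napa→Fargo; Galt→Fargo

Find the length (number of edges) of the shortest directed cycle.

4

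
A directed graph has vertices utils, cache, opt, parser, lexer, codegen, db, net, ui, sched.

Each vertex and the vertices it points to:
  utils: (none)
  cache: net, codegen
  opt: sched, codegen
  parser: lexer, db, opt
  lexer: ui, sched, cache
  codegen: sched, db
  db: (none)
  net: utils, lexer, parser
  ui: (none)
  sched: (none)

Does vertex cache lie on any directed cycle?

Yes

cache is on a cycle iff cache can reach itself via ≥1 edge.
cache → net → lexer → cache — yes.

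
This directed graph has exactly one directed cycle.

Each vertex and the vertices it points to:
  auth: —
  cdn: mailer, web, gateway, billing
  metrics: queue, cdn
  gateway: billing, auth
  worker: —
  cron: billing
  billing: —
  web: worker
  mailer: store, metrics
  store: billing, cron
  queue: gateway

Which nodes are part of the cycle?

DFS with gray/black marking from metrics:
metrics gray
  queue gray
    gateway gray
      billing gray
      billing black
      auth gray
      auth black
    gateway black
  queue black
  cdn gray
    mailer gray
      store gray
        store→billing: billing black — skip
        cron gray
          cron→billing: billing black — skip
        cron black
      store black
      mailer→metrics: metrics is gray → back edge
Back edge closes the cycle metrics → cdn → mailer → metrics; its vertices are {cdn, mailer, metrics}.

cdn, mailer, metrics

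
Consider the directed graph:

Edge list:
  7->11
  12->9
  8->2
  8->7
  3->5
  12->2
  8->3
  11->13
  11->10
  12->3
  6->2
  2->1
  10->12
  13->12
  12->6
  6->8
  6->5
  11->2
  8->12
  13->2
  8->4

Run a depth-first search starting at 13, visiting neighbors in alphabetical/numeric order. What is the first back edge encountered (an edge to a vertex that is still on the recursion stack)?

10→12

DFS from 13 (visiting neighbors in alphabetical/numeric order); mark gray on enter, black on exit:
13 gray
  2 gray
    1 gray
    1 black
  2 black
  12 gray
    12→2: 2 black — skip
    3 gray
      5 gray
      5 black
    3 black
    6 gray
      6→2: 2 black — skip
      6→5: 5 black — skip
      8 gray
        8→2: 2 black — skip
        8→3: 3 black — skip
        4 gray
        4 black
        7 gray
          11 gray
            11→2: 2 black — skip
            10 gray
              10→12: 12 is gray → back edge
First back edge: 10 → 12.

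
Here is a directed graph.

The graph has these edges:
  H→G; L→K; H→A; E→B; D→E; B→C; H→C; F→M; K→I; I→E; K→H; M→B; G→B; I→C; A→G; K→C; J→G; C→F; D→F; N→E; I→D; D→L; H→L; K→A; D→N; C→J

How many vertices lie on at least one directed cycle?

11

A vertex is on a directed cycle iff it belongs to a strongly connected component of size ≥ 2 (or has a self-loop).
The vertices on cycles are {B, C, D, F, G, H, I, J, K, L, M} — 11 in total.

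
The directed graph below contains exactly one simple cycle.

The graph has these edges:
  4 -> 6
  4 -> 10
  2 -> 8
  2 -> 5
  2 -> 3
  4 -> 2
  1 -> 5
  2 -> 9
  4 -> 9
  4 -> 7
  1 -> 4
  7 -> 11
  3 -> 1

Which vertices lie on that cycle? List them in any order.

DFS with gray/black marking from 1:
1 gray
  4 gray
    7 gray
      11 gray
      11 black
    7 black
    6 gray
    6 black
    9 gray
    9 black
    2 gray
      2→9: 9 black — skip
      5 gray
      5 black
      3 gray
        3→1: 1 is gray → back edge
Back edge closes the cycle 1 → 4 → 2 → 3 → 1; its vertices are {1, 2, 3, 4}.

1, 2, 3, 4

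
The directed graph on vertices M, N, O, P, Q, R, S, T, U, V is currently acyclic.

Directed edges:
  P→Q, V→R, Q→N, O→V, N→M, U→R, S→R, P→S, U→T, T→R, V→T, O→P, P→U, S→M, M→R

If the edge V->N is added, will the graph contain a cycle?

No

Adding V→N creates a cycle iff N can already reach V.
Explore from N: no path reaches V. The graph stays acyclic.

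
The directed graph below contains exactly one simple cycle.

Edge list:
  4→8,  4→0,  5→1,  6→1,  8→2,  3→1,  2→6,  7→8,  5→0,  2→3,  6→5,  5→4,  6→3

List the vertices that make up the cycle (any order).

DFS with gray/black marking from 8:
8 gray
  2 gray
    3 gray
      1 gray
      1 black
    3 black
    6 gray
      6→1: 1 black — skip
      6→3: 3 black — skip
      5 gray
        5→1: 1 black — skip
        4 gray
          0 gray
          0 black
          4→8: 8 is gray → back edge
Back edge closes the cycle 8 → 2 → 6 → 5 → 4 → 8; its vertices are {2, 4, 5, 6, 8}.

2, 4, 5, 6, 8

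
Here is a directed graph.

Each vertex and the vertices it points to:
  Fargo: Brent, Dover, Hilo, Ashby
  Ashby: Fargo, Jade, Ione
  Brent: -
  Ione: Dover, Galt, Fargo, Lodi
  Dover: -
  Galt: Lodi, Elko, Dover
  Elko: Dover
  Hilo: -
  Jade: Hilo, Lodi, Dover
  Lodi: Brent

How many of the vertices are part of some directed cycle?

A vertex is on a directed cycle iff it belongs to a strongly connected component of size ≥ 2 (or has a self-loop).
The vertices on cycles are {Ione, Ashby, Fargo} — 3 in total.

3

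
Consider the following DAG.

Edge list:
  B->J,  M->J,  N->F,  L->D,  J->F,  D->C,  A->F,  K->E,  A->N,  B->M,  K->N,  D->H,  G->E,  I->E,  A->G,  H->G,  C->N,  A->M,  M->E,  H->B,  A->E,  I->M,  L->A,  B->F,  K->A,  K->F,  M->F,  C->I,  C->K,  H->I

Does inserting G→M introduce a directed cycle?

Adding G→M creates a cycle iff M can already reach G.
Explore from M: no path reaches G. The graph stays acyclic.

No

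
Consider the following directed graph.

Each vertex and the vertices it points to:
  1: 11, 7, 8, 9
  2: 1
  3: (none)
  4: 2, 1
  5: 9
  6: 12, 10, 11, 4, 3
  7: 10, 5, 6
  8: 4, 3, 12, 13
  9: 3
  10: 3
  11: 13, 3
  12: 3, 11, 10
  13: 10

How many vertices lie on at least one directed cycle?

A vertex is on a directed cycle iff it belongs to a strongly connected component of size ≥ 2 (or has a self-loop).
The vertices on cycles are {1, 2, 4, 6, 7, 8} — 6 in total.

6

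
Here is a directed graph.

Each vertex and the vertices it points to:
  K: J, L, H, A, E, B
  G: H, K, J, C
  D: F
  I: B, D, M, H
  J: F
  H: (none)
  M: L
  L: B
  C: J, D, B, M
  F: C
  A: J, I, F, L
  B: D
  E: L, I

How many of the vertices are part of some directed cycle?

A vertex is on a directed cycle iff it belongs to a strongly connected component of size ≥ 2 (or has a self-loop).
The vertices on cycles are {B, C, D, F, J, L, M} — 7 in total.

7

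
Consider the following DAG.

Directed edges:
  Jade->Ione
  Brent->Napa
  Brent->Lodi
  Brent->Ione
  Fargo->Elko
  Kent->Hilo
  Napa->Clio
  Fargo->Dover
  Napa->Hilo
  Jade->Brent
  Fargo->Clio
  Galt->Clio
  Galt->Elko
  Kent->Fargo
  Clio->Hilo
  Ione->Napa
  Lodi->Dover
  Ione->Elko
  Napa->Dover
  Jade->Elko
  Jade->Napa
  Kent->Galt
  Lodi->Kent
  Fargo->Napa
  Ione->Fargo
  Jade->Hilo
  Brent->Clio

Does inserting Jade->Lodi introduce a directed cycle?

Adding Jade→Lodi creates a cycle iff Lodi can already reach Jade.
Explore from Lodi: no path reaches Jade. The graph stays acyclic.

No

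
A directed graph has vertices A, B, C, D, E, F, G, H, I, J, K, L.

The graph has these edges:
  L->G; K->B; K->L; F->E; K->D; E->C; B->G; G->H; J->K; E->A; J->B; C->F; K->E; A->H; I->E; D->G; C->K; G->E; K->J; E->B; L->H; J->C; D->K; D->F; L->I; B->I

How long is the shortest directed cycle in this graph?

2

For each vertex v, BFS finds the shortest path from v back to v.
The shortest such closed walk is J → K → J, length 2.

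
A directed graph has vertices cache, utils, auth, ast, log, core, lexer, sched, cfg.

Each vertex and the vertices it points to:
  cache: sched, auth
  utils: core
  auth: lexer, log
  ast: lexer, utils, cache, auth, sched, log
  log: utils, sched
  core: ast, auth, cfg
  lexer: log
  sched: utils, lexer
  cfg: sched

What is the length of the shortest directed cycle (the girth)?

3

For each vertex v, BFS finds the shortest path from v back to v.
The shortest such closed walk is core → ast → utils → core, length 3.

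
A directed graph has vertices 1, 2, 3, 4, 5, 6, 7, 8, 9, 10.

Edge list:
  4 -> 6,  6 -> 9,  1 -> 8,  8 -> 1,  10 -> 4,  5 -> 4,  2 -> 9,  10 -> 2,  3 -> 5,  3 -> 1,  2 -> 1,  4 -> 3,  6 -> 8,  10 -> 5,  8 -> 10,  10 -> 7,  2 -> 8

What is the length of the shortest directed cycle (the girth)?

2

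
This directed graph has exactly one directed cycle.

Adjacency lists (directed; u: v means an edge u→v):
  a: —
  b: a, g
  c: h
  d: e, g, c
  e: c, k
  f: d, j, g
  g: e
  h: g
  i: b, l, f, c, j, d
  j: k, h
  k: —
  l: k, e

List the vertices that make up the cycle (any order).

c, e, g, h

DFS with gray/black marking from c:
c gray
  h gray
    g gray
      e gray
        e→c: c is gray → back edge
Back edge closes the cycle c → h → g → e → c; its vertices are {c, e, g, h}.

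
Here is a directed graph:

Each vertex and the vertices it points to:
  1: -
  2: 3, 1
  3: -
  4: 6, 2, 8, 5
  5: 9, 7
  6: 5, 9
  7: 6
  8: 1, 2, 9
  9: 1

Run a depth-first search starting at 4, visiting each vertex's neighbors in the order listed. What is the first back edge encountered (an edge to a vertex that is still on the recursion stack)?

DFS from 4 (visiting each vertex's neighbors in the order listed); mark gray on enter, black on exit:
4 gray
  6 gray
    5 gray
      9 gray
        1 gray
        1 black
      9 black
      7 gray
        7→6: 6 is gray → back edge
First back edge: 7 → 6.

7→6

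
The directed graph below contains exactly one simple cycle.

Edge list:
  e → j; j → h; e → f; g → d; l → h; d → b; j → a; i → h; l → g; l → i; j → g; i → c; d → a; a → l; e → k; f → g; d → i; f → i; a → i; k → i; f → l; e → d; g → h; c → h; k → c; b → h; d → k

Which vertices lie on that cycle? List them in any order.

a, d, g, l

DFS with gray/black marking from d:
d gray
  i gray
    h gray
    h black
    c gray
      c→h: h black — skip
    c black
  i black
  k gray
    k→i: i black — skip
    k→c: c black — skip
  k black
  a gray
    l gray
      l→h: h black — skip
      l→i: i black — skip
      g gray
        g→d: d is gray → back edge
Back edge closes the cycle d → a → l → g → d; its vertices are {a, d, g, l}.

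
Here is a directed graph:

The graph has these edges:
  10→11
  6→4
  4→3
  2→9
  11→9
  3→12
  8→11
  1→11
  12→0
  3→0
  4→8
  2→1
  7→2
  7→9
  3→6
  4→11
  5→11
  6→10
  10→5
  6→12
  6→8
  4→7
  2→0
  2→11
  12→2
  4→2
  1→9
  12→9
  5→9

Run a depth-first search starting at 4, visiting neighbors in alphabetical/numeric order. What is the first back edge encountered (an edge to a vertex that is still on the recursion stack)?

DFS from 4 (visiting neighbors in alphabetical/numeric order); mark gray on enter, black on exit:
4 gray
  2 gray
    0 gray
    0 black
    1 gray
      9 gray
      9 black
      11 gray
        11→9: 9 black — skip
      11 black
    1 black
    2→9: 9 black — skip
    2→11: 11 black — skip
  2 black
  3 gray
    3→0: 0 black — skip
    6 gray
      6→4: 4 is gray → back edge
First back edge: 6 → 4.

6→4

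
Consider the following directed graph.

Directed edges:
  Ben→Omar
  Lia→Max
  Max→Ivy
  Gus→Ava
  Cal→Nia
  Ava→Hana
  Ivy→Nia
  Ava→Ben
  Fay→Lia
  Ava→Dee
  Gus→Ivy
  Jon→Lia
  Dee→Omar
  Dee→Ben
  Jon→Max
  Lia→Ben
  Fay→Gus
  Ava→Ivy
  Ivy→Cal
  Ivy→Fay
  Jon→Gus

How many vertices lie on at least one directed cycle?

6

A vertex is on a directed cycle iff it belongs to a strongly connected component of size ≥ 2 (or has a self-loop).
The vertices on cycles are {Ava, Fay, Gus, Ivy, Lia, Max} — 6 in total.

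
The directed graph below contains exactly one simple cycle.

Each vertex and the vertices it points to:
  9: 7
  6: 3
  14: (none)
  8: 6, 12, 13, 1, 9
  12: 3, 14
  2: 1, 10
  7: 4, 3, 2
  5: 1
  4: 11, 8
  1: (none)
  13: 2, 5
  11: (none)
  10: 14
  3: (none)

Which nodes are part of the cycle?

DFS with gray/black marking from 4:
4 gray
  11 gray
  11 black
  8 gray
    6 gray
      3 gray
      3 black
    6 black
    12 gray
      12→3: 3 black — skip
      14 gray
      14 black
    12 black
    13 gray
      2 gray
        1 gray
        1 black
        10 gray
          10→14: 14 black — skip
        10 black
      2 black
      5 gray
        5→1: 1 black — skip
      5 black
    13 black
    8→1: 1 black — skip
    9 gray
      7 gray
        7→4: 4 is gray → back edge
Back edge closes the cycle 4 → 8 → 9 → 7 → 4; its vertices are {4, 7, 8, 9}.

4, 7, 8, 9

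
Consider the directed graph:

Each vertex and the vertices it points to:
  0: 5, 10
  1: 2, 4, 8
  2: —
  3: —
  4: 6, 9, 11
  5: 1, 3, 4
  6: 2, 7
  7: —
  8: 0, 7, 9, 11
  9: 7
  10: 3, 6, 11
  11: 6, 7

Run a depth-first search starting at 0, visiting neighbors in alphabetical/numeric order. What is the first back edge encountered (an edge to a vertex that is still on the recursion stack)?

DFS from 0 (visiting neighbors in alphabetical/numeric order); mark gray on enter, black on exit:
0 gray
  5 gray
    1 gray
      2 gray
      2 black
      4 gray
        6 gray
          6→2: 2 black — skip
          7 gray
          7 black
        6 black
        9 gray
          9→7: 7 black — skip
        9 black
        11 gray
          11→6: 6 black — skip
          11→7: 7 black — skip
        11 black
      4 black
      8 gray
        8→0: 0 is gray → back edge
First back edge: 8 → 0.

8->0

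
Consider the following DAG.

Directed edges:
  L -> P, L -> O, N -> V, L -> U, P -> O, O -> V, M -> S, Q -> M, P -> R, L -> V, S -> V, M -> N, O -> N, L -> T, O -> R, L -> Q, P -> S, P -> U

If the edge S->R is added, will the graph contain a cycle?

No

Adding S→R creates a cycle iff R can already reach S.
Explore from R: no path reaches S. The graph stays acyclic.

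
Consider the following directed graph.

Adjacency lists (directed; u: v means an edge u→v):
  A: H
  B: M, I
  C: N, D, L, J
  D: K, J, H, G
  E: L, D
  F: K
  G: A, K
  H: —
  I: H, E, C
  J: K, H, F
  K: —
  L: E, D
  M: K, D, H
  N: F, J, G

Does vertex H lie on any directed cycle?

H lies on a cycle iff there is a path from H back to itself.
Exploring from H, it never reaches itself; equivalently, its strongly connected component is a singleton.

No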